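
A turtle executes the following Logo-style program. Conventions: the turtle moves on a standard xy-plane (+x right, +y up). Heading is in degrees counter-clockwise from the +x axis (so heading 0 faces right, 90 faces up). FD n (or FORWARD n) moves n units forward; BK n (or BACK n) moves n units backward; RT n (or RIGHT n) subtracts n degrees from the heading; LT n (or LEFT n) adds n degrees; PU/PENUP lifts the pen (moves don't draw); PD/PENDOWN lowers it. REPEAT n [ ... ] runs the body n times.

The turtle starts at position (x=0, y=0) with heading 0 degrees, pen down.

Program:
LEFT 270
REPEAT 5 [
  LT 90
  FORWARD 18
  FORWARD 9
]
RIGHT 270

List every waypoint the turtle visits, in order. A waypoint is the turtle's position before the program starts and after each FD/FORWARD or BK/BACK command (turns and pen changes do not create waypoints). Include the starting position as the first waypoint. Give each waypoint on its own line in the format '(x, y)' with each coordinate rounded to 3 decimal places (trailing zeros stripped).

Executing turtle program step by step:
Start: pos=(0,0), heading=0, pen down
LT 270: heading 0 -> 270
REPEAT 5 [
  -- iteration 1/5 --
  LT 90: heading 270 -> 0
  FD 18: (0,0) -> (18,0) [heading=0, draw]
  FD 9: (18,0) -> (27,0) [heading=0, draw]
  -- iteration 2/5 --
  LT 90: heading 0 -> 90
  FD 18: (27,0) -> (27,18) [heading=90, draw]
  FD 9: (27,18) -> (27,27) [heading=90, draw]
  -- iteration 3/5 --
  LT 90: heading 90 -> 180
  FD 18: (27,27) -> (9,27) [heading=180, draw]
  FD 9: (9,27) -> (0,27) [heading=180, draw]
  -- iteration 4/5 --
  LT 90: heading 180 -> 270
  FD 18: (0,27) -> (0,9) [heading=270, draw]
  FD 9: (0,9) -> (0,0) [heading=270, draw]
  -- iteration 5/5 --
  LT 90: heading 270 -> 0
  FD 18: (0,0) -> (18,0) [heading=0, draw]
  FD 9: (18,0) -> (27,0) [heading=0, draw]
]
RT 270: heading 0 -> 90
Final: pos=(27,0), heading=90, 10 segment(s) drawn
Waypoints (11 total):
(0, 0)
(18, 0)
(27, 0)
(27, 18)
(27, 27)
(9, 27)
(0, 27)
(0, 9)
(0, 0)
(18, 0)
(27, 0)

Answer: (0, 0)
(18, 0)
(27, 0)
(27, 18)
(27, 27)
(9, 27)
(0, 27)
(0, 9)
(0, 0)
(18, 0)
(27, 0)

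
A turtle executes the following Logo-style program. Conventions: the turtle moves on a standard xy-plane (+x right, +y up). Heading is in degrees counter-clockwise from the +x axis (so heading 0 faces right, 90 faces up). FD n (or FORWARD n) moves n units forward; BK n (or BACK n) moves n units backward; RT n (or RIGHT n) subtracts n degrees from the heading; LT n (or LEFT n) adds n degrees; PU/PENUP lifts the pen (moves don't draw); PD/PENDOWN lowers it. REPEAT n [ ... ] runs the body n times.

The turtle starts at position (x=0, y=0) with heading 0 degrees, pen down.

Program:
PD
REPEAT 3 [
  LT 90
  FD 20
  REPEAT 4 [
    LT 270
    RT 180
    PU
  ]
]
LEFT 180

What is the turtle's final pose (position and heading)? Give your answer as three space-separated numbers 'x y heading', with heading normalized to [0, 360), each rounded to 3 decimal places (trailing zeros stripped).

Answer: -20 0 90

Derivation:
Executing turtle program step by step:
Start: pos=(0,0), heading=0, pen down
PD: pen down
REPEAT 3 [
  -- iteration 1/3 --
  LT 90: heading 0 -> 90
  FD 20: (0,0) -> (0,20) [heading=90, draw]
  REPEAT 4 [
    -- iteration 1/4 --
    LT 270: heading 90 -> 0
    RT 180: heading 0 -> 180
    PU: pen up
    -- iteration 2/4 --
    LT 270: heading 180 -> 90
    RT 180: heading 90 -> 270
    PU: pen up
    -- iteration 3/4 --
    LT 270: heading 270 -> 180
    RT 180: heading 180 -> 0
    PU: pen up
    -- iteration 4/4 --
    LT 270: heading 0 -> 270
    RT 180: heading 270 -> 90
    PU: pen up
  ]
  -- iteration 2/3 --
  LT 90: heading 90 -> 180
  FD 20: (0,20) -> (-20,20) [heading=180, move]
  REPEAT 4 [
    -- iteration 1/4 --
    LT 270: heading 180 -> 90
    RT 180: heading 90 -> 270
    PU: pen up
    -- iteration 2/4 --
    LT 270: heading 270 -> 180
    RT 180: heading 180 -> 0
    PU: pen up
    -- iteration 3/4 --
    LT 270: heading 0 -> 270
    RT 180: heading 270 -> 90
    PU: pen up
    -- iteration 4/4 --
    LT 270: heading 90 -> 0
    RT 180: heading 0 -> 180
    PU: pen up
  ]
  -- iteration 3/3 --
  LT 90: heading 180 -> 270
  FD 20: (-20,20) -> (-20,0) [heading=270, move]
  REPEAT 4 [
    -- iteration 1/4 --
    LT 270: heading 270 -> 180
    RT 180: heading 180 -> 0
    PU: pen up
    -- iteration 2/4 --
    LT 270: heading 0 -> 270
    RT 180: heading 270 -> 90
    PU: pen up
    -- iteration 3/4 --
    LT 270: heading 90 -> 0
    RT 180: heading 0 -> 180
    PU: pen up
    -- iteration 4/4 --
    LT 270: heading 180 -> 90
    RT 180: heading 90 -> 270
    PU: pen up
  ]
]
LT 180: heading 270 -> 90
Final: pos=(-20,0), heading=90, 1 segment(s) drawn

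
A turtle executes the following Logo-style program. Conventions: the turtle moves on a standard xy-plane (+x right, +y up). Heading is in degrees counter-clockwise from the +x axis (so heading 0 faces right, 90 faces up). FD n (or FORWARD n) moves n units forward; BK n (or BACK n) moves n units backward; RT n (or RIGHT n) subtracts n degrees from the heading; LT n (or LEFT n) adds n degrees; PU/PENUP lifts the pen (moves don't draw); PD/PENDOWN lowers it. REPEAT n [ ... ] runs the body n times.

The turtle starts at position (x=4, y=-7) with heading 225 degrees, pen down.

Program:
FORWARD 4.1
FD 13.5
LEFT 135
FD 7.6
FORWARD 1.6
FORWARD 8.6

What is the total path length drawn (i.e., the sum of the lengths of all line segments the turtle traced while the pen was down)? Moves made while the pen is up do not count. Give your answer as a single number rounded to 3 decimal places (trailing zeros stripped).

Answer: 35.4

Derivation:
Executing turtle program step by step:
Start: pos=(4,-7), heading=225, pen down
FD 4.1: (4,-7) -> (1.101,-9.899) [heading=225, draw]
FD 13.5: (1.101,-9.899) -> (-8.445,-19.445) [heading=225, draw]
LT 135: heading 225 -> 0
FD 7.6: (-8.445,-19.445) -> (-0.845,-19.445) [heading=0, draw]
FD 1.6: (-0.845,-19.445) -> (0.755,-19.445) [heading=0, draw]
FD 8.6: (0.755,-19.445) -> (9.355,-19.445) [heading=0, draw]
Final: pos=(9.355,-19.445), heading=0, 5 segment(s) drawn

Segment lengths:
  seg 1: (4,-7) -> (1.101,-9.899), length = 4.1
  seg 2: (1.101,-9.899) -> (-8.445,-19.445), length = 13.5
  seg 3: (-8.445,-19.445) -> (-0.845,-19.445), length = 7.6
  seg 4: (-0.845,-19.445) -> (0.755,-19.445), length = 1.6
  seg 5: (0.755,-19.445) -> (9.355,-19.445), length = 8.6
Total = 35.4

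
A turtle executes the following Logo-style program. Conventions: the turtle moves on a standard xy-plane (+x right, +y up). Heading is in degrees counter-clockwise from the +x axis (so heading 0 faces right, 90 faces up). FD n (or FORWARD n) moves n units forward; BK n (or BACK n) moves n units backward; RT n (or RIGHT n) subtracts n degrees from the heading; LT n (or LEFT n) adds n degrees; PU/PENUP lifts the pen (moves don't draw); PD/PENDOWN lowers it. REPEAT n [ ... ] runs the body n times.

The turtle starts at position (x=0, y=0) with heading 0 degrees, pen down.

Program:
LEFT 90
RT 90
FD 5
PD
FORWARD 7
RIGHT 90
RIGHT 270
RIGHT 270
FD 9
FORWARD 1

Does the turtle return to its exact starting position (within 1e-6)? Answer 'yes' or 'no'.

Answer: no

Derivation:
Executing turtle program step by step:
Start: pos=(0,0), heading=0, pen down
LT 90: heading 0 -> 90
RT 90: heading 90 -> 0
FD 5: (0,0) -> (5,0) [heading=0, draw]
PD: pen down
FD 7: (5,0) -> (12,0) [heading=0, draw]
RT 90: heading 0 -> 270
RT 270: heading 270 -> 0
RT 270: heading 0 -> 90
FD 9: (12,0) -> (12,9) [heading=90, draw]
FD 1: (12,9) -> (12,10) [heading=90, draw]
Final: pos=(12,10), heading=90, 4 segment(s) drawn

Start position: (0, 0)
Final position: (12, 10)
Distance = 15.62; >= 1e-6 -> NOT closed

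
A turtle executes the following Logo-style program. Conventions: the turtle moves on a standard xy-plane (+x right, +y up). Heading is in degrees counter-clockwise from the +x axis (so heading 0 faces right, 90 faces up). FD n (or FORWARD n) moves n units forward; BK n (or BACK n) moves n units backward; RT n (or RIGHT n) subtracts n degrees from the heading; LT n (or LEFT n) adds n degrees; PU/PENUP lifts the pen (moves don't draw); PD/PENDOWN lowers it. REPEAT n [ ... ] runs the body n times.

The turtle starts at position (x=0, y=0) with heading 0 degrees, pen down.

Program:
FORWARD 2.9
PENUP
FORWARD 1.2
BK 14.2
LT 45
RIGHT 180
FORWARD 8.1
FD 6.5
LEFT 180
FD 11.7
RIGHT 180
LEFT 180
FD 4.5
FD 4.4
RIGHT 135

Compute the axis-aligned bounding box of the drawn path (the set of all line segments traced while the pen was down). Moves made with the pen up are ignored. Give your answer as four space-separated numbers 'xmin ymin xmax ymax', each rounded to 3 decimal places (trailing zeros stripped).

Answer: 0 0 2.9 0

Derivation:
Executing turtle program step by step:
Start: pos=(0,0), heading=0, pen down
FD 2.9: (0,0) -> (2.9,0) [heading=0, draw]
PU: pen up
FD 1.2: (2.9,0) -> (4.1,0) [heading=0, move]
BK 14.2: (4.1,0) -> (-10.1,0) [heading=0, move]
LT 45: heading 0 -> 45
RT 180: heading 45 -> 225
FD 8.1: (-10.1,0) -> (-15.828,-5.728) [heading=225, move]
FD 6.5: (-15.828,-5.728) -> (-20.424,-10.324) [heading=225, move]
LT 180: heading 225 -> 45
FD 11.7: (-20.424,-10.324) -> (-12.151,-2.051) [heading=45, move]
RT 180: heading 45 -> 225
LT 180: heading 225 -> 45
FD 4.5: (-12.151,-2.051) -> (-8.969,1.131) [heading=45, move]
FD 4.4: (-8.969,1.131) -> (-5.857,4.243) [heading=45, move]
RT 135: heading 45 -> 270
Final: pos=(-5.857,4.243), heading=270, 1 segment(s) drawn

Segment endpoints: x in {0, 2.9}, y in {0}
xmin=0, ymin=0, xmax=2.9, ymax=0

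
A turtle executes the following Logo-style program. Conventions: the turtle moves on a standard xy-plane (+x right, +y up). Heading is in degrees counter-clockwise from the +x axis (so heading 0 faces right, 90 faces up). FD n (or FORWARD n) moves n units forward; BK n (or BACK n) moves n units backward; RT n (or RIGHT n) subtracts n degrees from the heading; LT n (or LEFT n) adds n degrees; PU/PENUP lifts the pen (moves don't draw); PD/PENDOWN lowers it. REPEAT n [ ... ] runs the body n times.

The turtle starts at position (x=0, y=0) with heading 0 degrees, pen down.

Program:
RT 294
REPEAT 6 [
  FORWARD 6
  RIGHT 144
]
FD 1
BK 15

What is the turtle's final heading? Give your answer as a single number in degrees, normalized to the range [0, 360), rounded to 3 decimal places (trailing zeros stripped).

Executing turtle program step by step:
Start: pos=(0,0), heading=0, pen down
RT 294: heading 0 -> 66
REPEAT 6 [
  -- iteration 1/6 --
  FD 6: (0,0) -> (2.44,5.481) [heading=66, draw]
  RT 144: heading 66 -> 282
  -- iteration 2/6 --
  FD 6: (2.44,5.481) -> (3.688,-0.388) [heading=282, draw]
  RT 144: heading 282 -> 138
  -- iteration 3/6 --
  FD 6: (3.688,-0.388) -> (-0.771,3.627) [heading=138, draw]
  RT 144: heading 138 -> 354
  -- iteration 4/6 --
  FD 6: (-0.771,3.627) -> (5.196,3) [heading=354, draw]
  RT 144: heading 354 -> 210
  -- iteration 5/6 --
  FD 6: (5.196,3) -> (0,0) [heading=210, draw]
  RT 144: heading 210 -> 66
  -- iteration 6/6 --
  FD 6: (0,0) -> (2.44,5.481) [heading=66, draw]
  RT 144: heading 66 -> 282
]
FD 1: (2.44,5.481) -> (2.648,4.503) [heading=282, draw]
BK 15: (2.648,4.503) -> (-0.47,19.175) [heading=282, draw]
Final: pos=(-0.47,19.175), heading=282, 8 segment(s) drawn

Answer: 282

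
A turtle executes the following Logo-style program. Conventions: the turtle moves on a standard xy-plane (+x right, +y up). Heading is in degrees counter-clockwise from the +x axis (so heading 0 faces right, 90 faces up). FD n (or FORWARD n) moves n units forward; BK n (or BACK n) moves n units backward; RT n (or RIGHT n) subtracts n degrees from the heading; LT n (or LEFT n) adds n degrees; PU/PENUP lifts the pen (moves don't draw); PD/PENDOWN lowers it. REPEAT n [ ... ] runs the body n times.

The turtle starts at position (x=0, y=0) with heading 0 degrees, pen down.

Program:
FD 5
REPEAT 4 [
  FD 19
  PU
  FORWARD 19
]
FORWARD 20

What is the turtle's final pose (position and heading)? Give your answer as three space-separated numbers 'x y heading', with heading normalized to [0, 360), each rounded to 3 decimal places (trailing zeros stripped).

Answer: 177 0 0

Derivation:
Executing turtle program step by step:
Start: pos=(0,0), heading=0, pen down
FD 5: (0,0) -> (5,0) [heading=0, draw]
REPEAT 4 [
  -- iteration 1/4 --
  FD 19: (5,0) -> (24,0) [heading=0, draw]
  PU: pen up
  FD 19: (24,0) -> (43,0) [heading=0, move]
  -- iteration 2/4 --
  FD 19: (43,0) -> (62,0) [heading=0, move]
  PU: pen up
  FD 19: (62,0) -> (81,0) [heading=0, move]
  -- iteration 3/4 --
  FD 19: (81,0) -> (100,0) [heading=0, move]
  PU: pen up
  FD 19: (100,0) -> (119,0) [heading=0, move]
  -- iteration 4/4 --
  FD 19: (119,0) -> (138,0) [heading=0, move]
  PU: pen up
  FD 19: (138,0) -> (157,0) [heading=0, move]
]
FD 20: (157,0) -> (177,0) [heading=0, move]
Final: pos=(177,0), heading=0, 2 segment(s) drawn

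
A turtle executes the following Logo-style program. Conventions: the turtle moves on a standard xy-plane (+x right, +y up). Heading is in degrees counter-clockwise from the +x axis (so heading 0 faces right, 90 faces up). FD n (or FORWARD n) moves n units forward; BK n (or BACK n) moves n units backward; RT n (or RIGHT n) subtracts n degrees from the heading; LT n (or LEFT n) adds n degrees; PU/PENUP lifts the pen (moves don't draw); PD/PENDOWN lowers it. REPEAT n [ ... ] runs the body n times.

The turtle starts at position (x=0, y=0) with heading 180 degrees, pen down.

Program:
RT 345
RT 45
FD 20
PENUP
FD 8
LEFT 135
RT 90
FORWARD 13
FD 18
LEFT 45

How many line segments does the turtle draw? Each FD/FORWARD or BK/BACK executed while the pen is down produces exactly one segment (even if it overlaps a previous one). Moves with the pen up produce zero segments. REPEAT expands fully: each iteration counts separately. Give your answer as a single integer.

Executing turtle program step by step:
Start: pos=(0,0), heading=180, pen down
RT 345: heading 180 -> 195
RT 45: heading 195 -> 150
FD 20: (0,0) -> (-17.321,10) [heading=150, draw]
PU: pen up
FD 8: (-17.321,10) -> (-24.249,14) [heading=150, move]
LT 135: heading 150 -> 285
RT 90: heading 285 -> 195
FD 13: (-24.249,14) -> (-36.806,10.635) [heading=195, move]
FD 18: (-36.806,10.635) -> (-54.192,5.977) [heading=195, move]
LT 45: heading 195 -> 240
Final: pos=(-54.192,5.977), heading=240, 1 segment(s) drawn
Segments drawn: 1

Answer: 1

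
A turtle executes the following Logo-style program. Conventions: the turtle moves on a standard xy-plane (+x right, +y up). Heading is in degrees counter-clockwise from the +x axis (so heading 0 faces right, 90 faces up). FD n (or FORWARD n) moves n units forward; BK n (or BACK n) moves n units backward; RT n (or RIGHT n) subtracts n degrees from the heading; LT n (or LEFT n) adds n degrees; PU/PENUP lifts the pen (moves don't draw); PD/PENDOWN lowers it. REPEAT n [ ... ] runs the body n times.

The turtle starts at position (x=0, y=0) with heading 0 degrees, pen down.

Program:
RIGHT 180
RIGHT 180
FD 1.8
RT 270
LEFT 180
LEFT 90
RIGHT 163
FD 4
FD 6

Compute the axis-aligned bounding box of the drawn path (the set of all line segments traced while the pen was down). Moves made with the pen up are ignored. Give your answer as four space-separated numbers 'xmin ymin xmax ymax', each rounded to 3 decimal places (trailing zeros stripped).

Answer: -7.763 -2.924 1.8 0

Derivation:
Executing turtle program step by step:
Start: pos=(0,0), heading=0, pen down
RT 180: heading 0 -> 180
RT 180: heading 180 -> 0
FD 1.8: (0,0) -> (1.8,0) [heading=0, draw]
RT 270: heading 0 -> 90
LT 180: heading 90 -> 270
LT 90: heading 270 -> 0
RT 163: heading 0 -> 197
FD 4: (1.8,0) -> (-2.025,-1.169) [heading=197, draw]
FD 6: (-2.025,-1.169) -> (-7.763,-2.924) [heading=197, draw]
Final: pos=(-7.763,-2.924), heading=197, 3 segment(s) drawn

Segment endpoints: x in {-7.763, -2.025, 0, 1.8}, y in {-2.924, -1.169, 0, 0}
xmin=-7.763, ymin=-2.924, xmax=1.8, ymax=0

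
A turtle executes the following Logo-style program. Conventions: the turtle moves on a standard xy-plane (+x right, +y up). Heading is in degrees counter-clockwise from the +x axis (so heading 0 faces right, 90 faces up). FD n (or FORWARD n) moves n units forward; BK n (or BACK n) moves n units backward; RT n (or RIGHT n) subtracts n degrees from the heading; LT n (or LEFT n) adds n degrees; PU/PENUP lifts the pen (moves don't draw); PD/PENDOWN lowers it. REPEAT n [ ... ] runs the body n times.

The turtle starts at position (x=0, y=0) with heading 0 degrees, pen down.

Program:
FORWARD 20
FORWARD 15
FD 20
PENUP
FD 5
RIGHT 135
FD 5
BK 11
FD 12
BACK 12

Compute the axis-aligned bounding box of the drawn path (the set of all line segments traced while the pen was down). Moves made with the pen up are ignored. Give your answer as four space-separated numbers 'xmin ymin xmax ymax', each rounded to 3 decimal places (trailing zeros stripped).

Answer: 0 0 55 0

Derivation:
Executing turtle program step by step:
Start: pos=(0,0), heading=0, pen down
FD 20: (0,0) -> (20,0) [heading=0, draw]
FD 15: (20,0) -> (35,0) [heading=0, draw]
FD 20: (35,0) -> (55,0) [heading=0, draw]
PU: pen up
FD 5: (55,0) -> (60,0) [heading=0, move]
RT 135: heading 0 -> 225
FD 5: (60,0) -> (56.464,-3.536) [heading=225, move]
BK 11: (56.464,-3.536) -> (64.243,4.243) [heading=225, move]
FD 12: (64.243,4.243) -> (55.757,-4.243) [heading=225, move]
BK 12: (55.757,-4.243) -> (64.243,4.243) [heading=225, move]
Final: pos=(64.243,4.243), heading=225, 3 segment(s) drawn

Segment endpoints: x in {0, 20, 35, 55}, y in {0}
xmin=0, ymin=0, xmax=55, ymax=0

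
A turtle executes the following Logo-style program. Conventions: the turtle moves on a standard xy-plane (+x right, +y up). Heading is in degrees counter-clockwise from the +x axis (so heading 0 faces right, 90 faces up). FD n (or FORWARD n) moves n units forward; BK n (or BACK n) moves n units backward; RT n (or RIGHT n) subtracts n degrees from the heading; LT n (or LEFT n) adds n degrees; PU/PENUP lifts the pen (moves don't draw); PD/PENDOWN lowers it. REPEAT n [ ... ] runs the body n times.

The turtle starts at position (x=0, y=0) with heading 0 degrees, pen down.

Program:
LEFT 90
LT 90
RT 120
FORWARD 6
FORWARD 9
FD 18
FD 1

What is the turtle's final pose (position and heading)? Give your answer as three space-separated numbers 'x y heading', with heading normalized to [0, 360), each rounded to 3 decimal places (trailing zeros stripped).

Executing turtle program step by step:
Start: pos=(0,0), heading=0, pen down
LT 90: heading 0 -> 90
LT 90: heading 90 -> 180
RT 120: heading 180 -> 60
FD 6: (0,0) -> (3,5.196) [heading=60, draw]
FD 9: (3,5.196) -> (7.5,12.99) [heading=60, draw]
FD 18: (7.5,12.99) -> (16.5,28.579) [heading=60, draw]
FD 1: (16.5,28.579) -> (17,29.445) [heading=60, draw]
Final: pos=(17,29.445), heading=60, 4 segment(s) drawn

Answer: 17 29.445 60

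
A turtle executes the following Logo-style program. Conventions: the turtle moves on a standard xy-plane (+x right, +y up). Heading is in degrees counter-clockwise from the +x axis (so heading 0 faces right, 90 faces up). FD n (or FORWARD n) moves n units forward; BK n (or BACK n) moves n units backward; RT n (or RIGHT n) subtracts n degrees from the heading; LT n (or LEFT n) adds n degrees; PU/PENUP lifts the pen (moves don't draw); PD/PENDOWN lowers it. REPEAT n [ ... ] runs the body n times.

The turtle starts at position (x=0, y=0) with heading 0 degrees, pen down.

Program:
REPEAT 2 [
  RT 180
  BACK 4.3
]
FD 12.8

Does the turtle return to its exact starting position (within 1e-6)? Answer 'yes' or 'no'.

Answer: no

Derivation:
Executing turtle program step by step:
Start: pos=(0,0), heading=0, pen down
REPEAT 2 [
  -- iteration 1/2 --
  RT 180: heading 0 -> 180
  BK 4.3: (0,0) -> (4.3,0) [heading=180, draw]
  -- iteration 2/2 --
  RT 180: heading 180 -> 0
  BK 4.3: (4.3,0) -> (0,0) [heading=0, draw]
]
FD 12.8: (0,0) -> (12.8,0) [heading=0, draw]
Final: pos=(12.8,0), heading=0, 3 segment(s) drawn

Start position: (0, 0)
Final position: (12.8, 0)
Distance = 12.8; >= 1e-6 -> NOT closed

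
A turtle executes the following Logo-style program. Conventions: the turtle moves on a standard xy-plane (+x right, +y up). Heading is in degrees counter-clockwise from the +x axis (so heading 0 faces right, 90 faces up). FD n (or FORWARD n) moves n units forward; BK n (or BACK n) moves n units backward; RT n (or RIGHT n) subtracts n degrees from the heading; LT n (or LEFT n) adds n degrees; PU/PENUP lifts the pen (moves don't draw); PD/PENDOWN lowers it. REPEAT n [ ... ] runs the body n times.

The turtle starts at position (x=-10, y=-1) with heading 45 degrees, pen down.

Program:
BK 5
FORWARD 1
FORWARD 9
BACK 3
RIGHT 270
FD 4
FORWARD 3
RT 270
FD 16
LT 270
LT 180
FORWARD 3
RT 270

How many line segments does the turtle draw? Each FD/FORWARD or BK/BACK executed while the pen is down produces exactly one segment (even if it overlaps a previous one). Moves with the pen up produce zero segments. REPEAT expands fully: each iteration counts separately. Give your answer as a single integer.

Executing turtle program step by step:
Start: pos=(-10,-1), heading=45, pen down
BK 5: (-10,-1) -> (-13.536,-4.536) [heading=45, draw]
FD 1: (-13.536,-4.536) -> (-12.828,-3.828) [heading=45, draw]
FD 9: (-12.828,-3.828) -> (-6.464,2.536) [heading=45, draw]
BK 3: (-6.464,2.536) -> (-8.586,0.414) [heading=45, draw]
RT 270: heading 45 -> 135
FD 4: (-8.586,0.414) -> (-11.414,3.243) [heading=135, draw]
FD 3: (-11.414,3.243) -> (-13.536,5.364) [heading=135, draw]
RT 270: heading 135 -> 225
FD 16: (-13.536,5.364) -> (-24.849,-5.95) [heading=225, draw]
LT 270: heading 225 -> 135
LT 180: heading 135 -> 315
FD 3: (-24.849,-5.95) -> (-22.728,-8.071) [heading=315, draw]
RT 270: heading 315 -> 45
Final: pos=(-22.728,-8.071), heading=45, 8 segment(s) drawn
Segments drawn: 8

Answer: 8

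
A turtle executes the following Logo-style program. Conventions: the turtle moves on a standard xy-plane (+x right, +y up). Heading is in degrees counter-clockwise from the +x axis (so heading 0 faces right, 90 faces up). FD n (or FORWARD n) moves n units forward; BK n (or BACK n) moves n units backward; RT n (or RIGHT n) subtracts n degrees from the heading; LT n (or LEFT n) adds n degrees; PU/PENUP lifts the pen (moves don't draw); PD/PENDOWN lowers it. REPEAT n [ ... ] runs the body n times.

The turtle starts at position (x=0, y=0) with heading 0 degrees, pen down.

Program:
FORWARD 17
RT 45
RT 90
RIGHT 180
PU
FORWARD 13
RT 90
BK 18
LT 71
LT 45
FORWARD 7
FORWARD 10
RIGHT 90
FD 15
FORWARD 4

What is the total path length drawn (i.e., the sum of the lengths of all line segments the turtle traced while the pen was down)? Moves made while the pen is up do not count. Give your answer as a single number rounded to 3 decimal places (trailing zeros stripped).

Executing turtle program step by step:
Start: pos=(0,0), heading=0, pen down
FD 17: (0,0) -> (17,0) [heading=0, draw]
RT 45: heading 0 -> 315
RT 90: heading 315 -> 225
RT 180: heading 225 -> 45
PU: pen up
FD 13: (17,0) -> (26.192,9.192) [heading=45, move]
RT 90: heading 45 -> 315
BK 18: (26.192,9.192) -> (13.464,21.92) [heading=315, move]
LT 71: heading 315 -> 26
LT 45: heading 26 -> 71
FD 7: (13.464,21.92) -> (15.743,28.539) [heading=71, move]
FD 10: (15.743,28.539) -> (18.999,37.994) [heading=71, move]
RT 90: heading 71 -> 341
FD 15: (18.999,37.994) -> (33.182,33.111) [heading=341, move]
FD 4: (33.182,33.111) -> (36.964,31.808) [heading=341, move]
Final: pos=(36.964,31.808), heading=341, 1 segment(s) drawn

Segment lengths:
  seg 1: (0,0) -> (17,0), length = 17
Total = 17

Answer: 17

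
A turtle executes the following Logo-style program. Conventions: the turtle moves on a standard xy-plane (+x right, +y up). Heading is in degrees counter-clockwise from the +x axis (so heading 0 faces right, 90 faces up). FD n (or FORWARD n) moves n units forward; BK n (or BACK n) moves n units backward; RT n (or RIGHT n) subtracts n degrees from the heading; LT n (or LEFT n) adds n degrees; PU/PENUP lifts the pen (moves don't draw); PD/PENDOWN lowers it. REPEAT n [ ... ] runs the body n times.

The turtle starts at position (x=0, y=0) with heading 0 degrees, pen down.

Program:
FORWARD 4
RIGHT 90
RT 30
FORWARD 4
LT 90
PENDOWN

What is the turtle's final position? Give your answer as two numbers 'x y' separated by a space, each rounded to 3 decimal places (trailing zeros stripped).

Answer: 2 -3.464

Derivation:
Executing turtle program step by step:
Start: pos=(0,0), heading=0, pen down
FD 4: (0,0) -> (4,0) [heading=0, draw]
RT 90: heading 0 -> 270
RT 30: heading 270 -> 240
FD 4: (4,0) -> (2,-3.464) [heading=240, draw]
LT 90: heading 240 -> 330
PD: pen down
Final: pos=(2,-3.464), heading=330, 2 segment(s) drawn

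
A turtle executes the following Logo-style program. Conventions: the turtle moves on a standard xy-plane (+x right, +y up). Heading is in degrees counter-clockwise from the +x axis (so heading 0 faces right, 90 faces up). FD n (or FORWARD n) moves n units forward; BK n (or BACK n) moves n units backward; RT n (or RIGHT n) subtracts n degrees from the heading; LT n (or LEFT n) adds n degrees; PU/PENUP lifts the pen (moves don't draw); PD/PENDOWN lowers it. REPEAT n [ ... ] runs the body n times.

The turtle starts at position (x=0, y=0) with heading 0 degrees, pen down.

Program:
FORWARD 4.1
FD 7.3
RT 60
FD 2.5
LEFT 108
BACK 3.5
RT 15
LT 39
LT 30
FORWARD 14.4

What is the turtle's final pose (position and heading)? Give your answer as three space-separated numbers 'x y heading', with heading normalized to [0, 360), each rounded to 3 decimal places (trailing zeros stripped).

Executing turtle program step by step:
Start: pos=(0,0), heading=0, pen down
FD 4.1: (0,0) -> (4.1,0) [heading=0, draw]
FD 7.3: (4.1,0) -> (11.4,0) [heading=0, draw]
RT 60: heading 0 -> 300
FD 2.5: (11.4,0) -> (12.65,-2.165) [heading=300, draw]
LT 108: heading 300 -> 48
BK 3.5: (12.65,-2.165) -> (10.308,-4.766) [heading=48, draw]
RT 15: heading 48 -> 33
LT 39: heading 33 -> 72
LT 30: heading 72 -> 102
FD 14.4: (10.308,-4.766) -> (7.314,9.319) [heading=102, draw]
Final: pos=(7.314,9.319), heading=102, 5 segment(s) drawn

Answer: 7.314 9.319 102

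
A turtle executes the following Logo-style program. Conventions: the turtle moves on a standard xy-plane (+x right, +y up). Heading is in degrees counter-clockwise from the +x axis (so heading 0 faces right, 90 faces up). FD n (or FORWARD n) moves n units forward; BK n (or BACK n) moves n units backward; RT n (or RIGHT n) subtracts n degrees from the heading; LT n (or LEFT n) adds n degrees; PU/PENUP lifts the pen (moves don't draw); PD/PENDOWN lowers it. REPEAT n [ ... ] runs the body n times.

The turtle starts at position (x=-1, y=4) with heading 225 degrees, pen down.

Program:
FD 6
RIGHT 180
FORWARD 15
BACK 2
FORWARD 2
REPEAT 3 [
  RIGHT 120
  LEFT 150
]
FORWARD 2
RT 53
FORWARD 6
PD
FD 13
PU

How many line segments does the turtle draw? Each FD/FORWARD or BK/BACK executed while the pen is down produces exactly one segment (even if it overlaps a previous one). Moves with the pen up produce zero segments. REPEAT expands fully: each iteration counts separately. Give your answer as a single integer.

Answer: 7

Derivation:
Executing turtle program step by step:
Start: pos=(-1,4), heading=225, pen down
FD 6: (-1,4) -> (-5.243,-0.243) [heading=225, draw]
RT 180: heading 225 -> 45
FD 15: (-5.243,-0.243) -> (5.364,10.364) [heading=45, draw]
BK 2: (5.364,10.364) -> (3.95,8.95) [heading=45, draw]
FD 2: (3.95,8.95) -> (5.364,10.364) [heading=45, draw]
REPEAT 3 [
  -- iteration 1/3 --
  RT 120: heading 45 -> 285
  LT 150: heading 285 -> 75
  -- iteration 2/3 --
  RT 120: heading 75 -> 315
  LT 150: heading 315 -> 105
  -- iteration 3/3 --
  RT 120: heading 105 -> 345
  LT 150: heading 345 -> 135
]
FD 2: (5.364,10.364) -> (3.95,11.778) [heading=135, draw]
RT 53: heading 135 -> 82
FD 6: (3.95,11.778) -> (4.785,17.72) [heading=82, draw]
PD: pen down
FD 13: (4.785,17.72) -> (6.594,30.593) [heading=82, draw]
PU: pen up
Final: pos=(6.594,30.593), heading=82, 7 segment(s) drawn
Segments drawn: 7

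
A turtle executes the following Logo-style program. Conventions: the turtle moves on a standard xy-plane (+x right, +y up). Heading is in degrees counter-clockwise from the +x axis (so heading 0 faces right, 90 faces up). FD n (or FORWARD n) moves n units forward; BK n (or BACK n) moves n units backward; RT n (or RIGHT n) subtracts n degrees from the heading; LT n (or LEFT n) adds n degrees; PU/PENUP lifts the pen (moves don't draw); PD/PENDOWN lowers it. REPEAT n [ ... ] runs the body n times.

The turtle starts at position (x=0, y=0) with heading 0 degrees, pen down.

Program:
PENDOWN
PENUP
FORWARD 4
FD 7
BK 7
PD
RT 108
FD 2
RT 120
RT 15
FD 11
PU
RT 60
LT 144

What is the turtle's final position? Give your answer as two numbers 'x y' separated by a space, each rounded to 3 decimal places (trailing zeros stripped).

Answer: -1.612 7.899

Derivation:
Executing turtle program step by step:
Start: pos=(0,0), heading=0, pen down
PD: pen down
PU: pen up
FD 4: (0,0) -> (4,0) [heading=0, move]
FD 7: (4,0) -> (11,0) [heading=0, move]
BK 7: (11,0) -> (4,0) [heading=0, move]
PD: pen down
RT 108: heading 0 -> 252
FD 2: (4,0) -> (3.382,-1.902) [heading=252, draw]
RT 120: heading 252 -> 132
RT 15: heading 132 -> 117
FD 11: (3.382,-1.902) -> (-1.612,7.899) [heading=117, draw]
PU: pen up
RT 60: heading 117 -> 57
LT 144: heading 57 -> 201
Final: pos=(-1.612,7.899), heading=201, 2 segment(s) drawn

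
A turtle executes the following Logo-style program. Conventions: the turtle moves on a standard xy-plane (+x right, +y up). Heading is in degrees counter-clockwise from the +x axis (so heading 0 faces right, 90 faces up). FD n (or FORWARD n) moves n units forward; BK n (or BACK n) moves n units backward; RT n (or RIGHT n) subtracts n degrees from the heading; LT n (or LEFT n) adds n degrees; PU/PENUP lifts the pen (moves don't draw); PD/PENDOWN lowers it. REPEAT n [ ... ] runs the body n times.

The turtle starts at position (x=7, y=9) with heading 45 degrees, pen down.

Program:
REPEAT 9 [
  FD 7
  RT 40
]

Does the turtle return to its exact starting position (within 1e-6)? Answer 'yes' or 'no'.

Answer: yes

Derivation:
Executing turtle program step by step:
Start: pos=(7,9), heading=45, pen down
REPEAT 9 [
  -- iteration 1/9 --
  FD 7: (7,9) -> (11.95,13.95) [heading=45, draw]
  RT 40: heading 45 -> 5
  -- iteration 2/9 --
  FD 7: (11.95,13.95) -> (18.923,14.56) [heading=5, draw]
  RT 40: heading 5 -> 325
  -- iteration 3/9 --
  FD 7: (18.923,14.56) -> (24.657,10.545) [heading=325, draw]
  RT 40: heading 325 -> 285
  -- iteration 4/9 --
  FD 7: (24.657,10.545) -> (26.469,3.783) [heading=285, draw]
  RT 40: heading 285 -> 245
  -- iteration 5/9 --
  FD 7: (26.469,3.783) -> (23.511,-2.561) [heading=245, draw]
  RT 40: heading 245 -> 205
  -- iteration 6/9 --
  FD 7: (23.511,-2.561) -> (17.166,-5.519) [heading=205, draw]
  RT 40: heading 205 -> 165
  -- iteration 7/9 --
  FD 7: (17.166,-5.519) -> (10.405,-3.707) [heading=165, draw]
  RT 40: heading 165 -> 125
  -- iteration 8/9 --
  FD 7: (10.405,-3.707) -> (6.39,2.027) [heading=125, draw]
  RT 40: heading 125 -> 85
  -- iteration 9/9 --
  FD 7: (6.39,2.027) -> (7,9) [heading=85, draw]
  RT 40: heading 85 -> 45
]
Final: pos=(7,9), heading=45, 9 segment(s) drawn

Start position: (7, 9)
Final position: (7, 9)
Distance = 0; < 1e-6 -> CLOSED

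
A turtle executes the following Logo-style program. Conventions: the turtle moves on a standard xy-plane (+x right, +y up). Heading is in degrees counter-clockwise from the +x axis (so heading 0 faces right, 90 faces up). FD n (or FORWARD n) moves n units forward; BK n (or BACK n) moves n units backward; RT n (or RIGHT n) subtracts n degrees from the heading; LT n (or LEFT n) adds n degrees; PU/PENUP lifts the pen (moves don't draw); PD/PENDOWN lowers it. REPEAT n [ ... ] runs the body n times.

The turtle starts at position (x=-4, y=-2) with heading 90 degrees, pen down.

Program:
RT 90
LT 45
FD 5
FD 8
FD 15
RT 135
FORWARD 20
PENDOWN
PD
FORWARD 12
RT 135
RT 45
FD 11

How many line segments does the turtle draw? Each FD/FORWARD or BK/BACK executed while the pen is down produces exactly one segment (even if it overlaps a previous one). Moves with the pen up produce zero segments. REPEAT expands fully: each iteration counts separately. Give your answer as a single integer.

Executing turtle program step by step:
Start: pos=(-4,-2), heading=90, pen down
RT 90: heading 90 -> 0
LT 45: heading 0 -> 45
FD 5: (-4,-2) -> (-0.464,1.536) [heading=45, draw]
FD 8: (-0.464,1.536) -> (5.192,7.192) [heading=45, draw]
FD 15: (5.192,7.192) -> (15.799,17.799) [heading=45, draw]
RT 135: heading 45 -> 270
FD 20: (15.799,17.799) -> (15.799,-2.201) [heading=270, draw]
PD: pen down
PD: pen down
FD 12: (15.799,-2.201) -> (15.799,-14.201) [heading=270, draw]
RT 135: heading 270 -> 135
RT 45: heading 135 -> 90
FD 11: (15.799,-14.201) -> (15.799,-3.201) [heading=90, draw]
Final: pos=(15.799,-3.201), heading=90, 6 segment(s) drawn
Segments drawn: 6

Answer: 6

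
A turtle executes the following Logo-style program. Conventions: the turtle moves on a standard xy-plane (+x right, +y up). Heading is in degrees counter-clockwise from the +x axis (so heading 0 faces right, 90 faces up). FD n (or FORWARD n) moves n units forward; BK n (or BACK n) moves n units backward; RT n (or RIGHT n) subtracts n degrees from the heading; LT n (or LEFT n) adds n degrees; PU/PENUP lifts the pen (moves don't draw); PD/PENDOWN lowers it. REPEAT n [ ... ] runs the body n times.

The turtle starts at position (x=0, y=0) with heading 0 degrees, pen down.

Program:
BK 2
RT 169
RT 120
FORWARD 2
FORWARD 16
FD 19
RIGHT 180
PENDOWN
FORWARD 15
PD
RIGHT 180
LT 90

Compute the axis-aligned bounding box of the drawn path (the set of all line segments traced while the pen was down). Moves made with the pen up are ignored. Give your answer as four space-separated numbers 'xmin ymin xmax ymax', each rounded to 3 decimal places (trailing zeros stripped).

Answer: -2 0 10.046 34.984

Derivation:
Executing turtle program step by step:
Start: pos=(0,0), heading=0, pen down
BK 2: (0,0) -> (-2,0) [heading=0, draw]
RT 169: heading 0 -> 191
RT 120: heading 191 -> 71
FD 2: (-2,0) -> (-1.349,1.891) [heading=71, draw]
FD 16: (-1.349,1.891) -> (3.86,17.019) [heading=71, draw]
FD 19: (3.86,17.019) -> (10.046,34.984) [heading=71, draw]
RT 180: heading 71 -> 251
PD: pen down
FD 15: (10.046,34.984) -> (5.162,20.801) [heading=251, draw]
PD: pen down
RT 180: heading 251 -> 71
LT 90: heading 71 -> 161
Final: pos=(5.162,20.801), heading=161, 5 segment(s) drawn

Segment endpoints: x in {-2, -1.349, 0, 3.86, 5.162, 10.046}, y in {0, 1.891, 17.019, 20.801, 34.984}
xmin=-2, ymin=0, xmax=10.046, ymax=34.984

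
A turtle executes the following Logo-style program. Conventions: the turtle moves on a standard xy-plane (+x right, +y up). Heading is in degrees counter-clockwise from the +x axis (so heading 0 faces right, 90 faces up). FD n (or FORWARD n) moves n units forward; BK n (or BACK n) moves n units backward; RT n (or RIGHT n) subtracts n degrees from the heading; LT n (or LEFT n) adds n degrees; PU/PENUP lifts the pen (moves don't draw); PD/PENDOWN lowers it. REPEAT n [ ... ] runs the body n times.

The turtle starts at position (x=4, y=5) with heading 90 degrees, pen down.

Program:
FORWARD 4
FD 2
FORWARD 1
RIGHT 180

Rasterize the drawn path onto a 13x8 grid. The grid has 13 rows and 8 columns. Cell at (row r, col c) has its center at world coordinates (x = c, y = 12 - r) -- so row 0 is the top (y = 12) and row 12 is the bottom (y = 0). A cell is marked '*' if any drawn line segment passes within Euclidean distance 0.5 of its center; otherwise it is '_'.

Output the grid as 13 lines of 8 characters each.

Segment 0: (4,5) -> (4,9)
Segment 1: (4,9) -> (4,11)
Segment 2: (4,11) -> (4,12)

Answer: ____*___
____*___
____*___
____*___
____*___
____*___
____*___
____*___
________
________
________
________
________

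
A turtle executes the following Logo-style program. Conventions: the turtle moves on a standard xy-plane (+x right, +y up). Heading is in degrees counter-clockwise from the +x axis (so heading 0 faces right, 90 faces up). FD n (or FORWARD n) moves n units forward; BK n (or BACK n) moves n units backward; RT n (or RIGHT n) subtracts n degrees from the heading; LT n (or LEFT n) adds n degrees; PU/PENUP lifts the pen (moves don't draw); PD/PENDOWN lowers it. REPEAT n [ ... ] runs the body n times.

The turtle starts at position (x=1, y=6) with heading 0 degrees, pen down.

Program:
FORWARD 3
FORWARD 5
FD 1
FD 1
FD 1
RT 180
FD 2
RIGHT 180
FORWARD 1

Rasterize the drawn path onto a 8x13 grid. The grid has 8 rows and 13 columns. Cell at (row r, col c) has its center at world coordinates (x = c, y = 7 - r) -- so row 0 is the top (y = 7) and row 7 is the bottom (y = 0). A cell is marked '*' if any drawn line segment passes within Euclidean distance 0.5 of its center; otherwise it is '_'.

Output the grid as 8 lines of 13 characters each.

Segment 0: (1,6) -> (4,6)
Segment 1: (4,6) -> (9,6)
Segment 2: (9,6) -> (10,6)
Segment 3: (10,6) -> (11,6)
Segment 4: (11,6) -> (12,6)
Segment 5: (12,6) -> (10,6)
Segment 6: (10,6) -> (11,6)

Answer: _____________
_************
_____________
_____________
_____________
_____________
_____________
_____________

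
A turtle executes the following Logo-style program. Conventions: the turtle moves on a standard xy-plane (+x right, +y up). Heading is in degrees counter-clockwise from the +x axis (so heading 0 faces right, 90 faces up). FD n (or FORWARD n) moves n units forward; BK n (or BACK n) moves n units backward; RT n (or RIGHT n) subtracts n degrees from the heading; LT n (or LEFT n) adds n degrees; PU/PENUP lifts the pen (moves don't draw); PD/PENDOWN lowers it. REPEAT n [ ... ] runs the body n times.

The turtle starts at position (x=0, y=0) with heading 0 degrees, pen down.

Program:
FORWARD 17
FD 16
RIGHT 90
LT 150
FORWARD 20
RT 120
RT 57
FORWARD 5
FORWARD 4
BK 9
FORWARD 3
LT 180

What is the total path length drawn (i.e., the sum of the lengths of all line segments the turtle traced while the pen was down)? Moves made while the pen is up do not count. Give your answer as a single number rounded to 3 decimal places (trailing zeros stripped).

Answer: 74

Derivation:
Executing turtle program step by step:
Start: pos=(0,0), heading=0, pen down
FD 17: (0,0) -> (17,0) [heading=0, draw]
FD 16: (17,0) -> (33,0) [heading=0, draw]
RT 90: heading 0 -> 270
LT 150: heading 270 -> 60
FD 20: (33,0) -> (43,17.321) [heading=60, draw]
RT 120: heading 60 -> 300
RT 57: heading 300 -> 243
FD 5: (43,17.321) -> (40.73,12.865) [heading=243, draw]
FD 4: (40.73,12.865) -> (38.914,9.301) [heading=243, draw]
BK 9: (38.914,9.301) -> (43,17.321) [heading=243, draw]
FD 3: (43,17.321) -> (41.638,14.647) [heading=243, draw]
LT 180: heading 243 -> 63
Final: pos=(41.638,14.647), heading=63, 7 segment(s) drawn

Segment lengths:
  seg 1: (0,0) -> (17,0), length = 17
  seg 2: (17,0) -> (33,0), length = 16
  seg 3: (33,0) -> (43,17.321), length = 20
  seg 4: (43,17.321) -> (40.73,12.865), length = 5
  seg 5: (40.73,12.865) -> (38.914,9.301), length = 4
  seg 6: (38.914,9.301) -> (43,17.321), length = 9
  seg 7: (43,17.321) -> (41.638,14.647), length = 3
Total = 74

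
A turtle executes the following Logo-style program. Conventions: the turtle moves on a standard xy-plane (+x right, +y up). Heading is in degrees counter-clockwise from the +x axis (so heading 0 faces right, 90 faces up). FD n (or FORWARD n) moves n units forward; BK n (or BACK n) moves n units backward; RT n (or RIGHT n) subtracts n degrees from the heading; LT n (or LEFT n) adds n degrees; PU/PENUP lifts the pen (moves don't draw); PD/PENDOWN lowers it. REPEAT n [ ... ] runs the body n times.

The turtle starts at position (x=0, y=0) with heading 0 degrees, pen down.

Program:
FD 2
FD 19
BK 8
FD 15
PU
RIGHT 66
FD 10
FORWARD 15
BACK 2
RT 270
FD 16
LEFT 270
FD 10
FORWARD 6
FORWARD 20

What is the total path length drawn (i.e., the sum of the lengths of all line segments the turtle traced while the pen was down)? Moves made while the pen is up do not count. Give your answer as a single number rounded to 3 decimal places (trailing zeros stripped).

Executing turtle program step by step:
Start: pos=(0,0), heading=0, pen down
FD 2: (0,0) -> (2,0) [heading=0, draw]
FD 19: (2,0) -> (21,0) [heading=0, draw]
BK 8: (21,0) -> (13,0) [heading=0, draw]
FD 15: (13,0) -> (28,0) [heading=0, draw]
PU: pen up
RT 66: heading 0 -> 294
FD 10: (28,0) -> (32.067,-9.135) [heading=294, move]
FD 15: (32.067,-9.135) -> (38.168,-22.839) [heading=294, move]
BK 2: (38.168,-22.839) -> (37.355,-21.012) [heading=294, move]
RT 270: heading 294 -> 24
FD 16: (37.355,-21.012) -> (51.972,-14.504) [heading=24, move]
LT 270: heading 24 -> 294
FD 10: (51.972,-14.504) -> (56.039,-23.639) [heading=294, move]
FD 6: (56.039,-23.639) -> (58.479,-29.12) [heading=294, move]
FD 20: (58.479,-29.12) -> (66.614,-47.391) [heading=294, move]
Final: pos=(66.614,-47.391), heading=294, 4 segment(s) drawn

Segment lengths:
  seg 1: (0,0) -> (2,0), length = 2
  seg 2: (2,0) -> (21,0), length = 19
  seg 3: (21,0) -> (13,0), length = 8
  seg 4: (13,0) -> (28,0), length = 15
Total = 44

Answer: 44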